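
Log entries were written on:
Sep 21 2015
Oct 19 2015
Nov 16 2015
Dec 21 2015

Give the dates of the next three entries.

Jan 18 2016, Feb 15 2016, Mar 21 2016

All dates are Mondays, 28, 28, 35 days apart.
Specifically, the 3rd Monday of each month.
January 2016 — 3rd Monday is Jan 18 2016.
February 2016 — 3rd Monday is Feb 15 2016.
March 2016 — 3rd Monday is Mar 21 2016.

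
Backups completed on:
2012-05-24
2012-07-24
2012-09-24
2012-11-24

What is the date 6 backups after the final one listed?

2013-11-24

Each date is the 24th; the gaps (61, 62, 61) track the month lengths.
The rule is the 24th of every 2 months.
January 2013: 2013-01-24.
March 2013: 2013-03-24.
May 2013: 2013-05-24.
Next: July 2013 → 2013-07-24.
September 2013: 2013-09-24.
Next: November 2013 → 2013-11-24.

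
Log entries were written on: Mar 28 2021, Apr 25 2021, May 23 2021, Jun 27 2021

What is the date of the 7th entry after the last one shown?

Jan 23 2022

Gaps: 28, 28, 35 days — a mix of 28 and 35. Every date is a Sunday.
Each is the 4th Sunday of its month.
4th Sunday of July 2021: Jul 25 2021.
4th Sunday of August 2021: Aug 22 2021.
September 2021 — 4th Sunday is Sep 26 2021.
October 2021 — 4th Sunday is Oct 24 2021.
November 2021 — 4th Sunday is Nov 28 2021.
4th Sunday of December 2021: Dec 26 2021.
January 2022 — 4th Sunday is Jan 23 2022.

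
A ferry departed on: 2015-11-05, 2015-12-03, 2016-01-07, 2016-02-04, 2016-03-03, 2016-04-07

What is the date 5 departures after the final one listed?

These are Thursdays at 28- or 35-day spacing (28, 35, 28, 28, 35).
The pattern: 1st Thursday of the month.
May 2016 — 1st Thursday is 2016-05-05.
June 2016 — 1st Thursday is 2016-06-02.
1st Thursday of July 2016: 2016-07-07.
1st Thursday of August 2016: 2016-08-04.
1st Thursday of September 2016: 2016-09-01.

2016-09-01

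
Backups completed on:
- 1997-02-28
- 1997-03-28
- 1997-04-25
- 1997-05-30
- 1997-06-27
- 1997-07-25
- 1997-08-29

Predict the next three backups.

Every date is a Friday; gaps 28, 28, 35, 28, 28, 35 days.
Each is the last Friday of its month (at least one falls on the 29th or later, ruling out '4th Friday').
Last Friday of September 1997: 1997-09-26.
October 1997 ends with Friday 1997-10-31.
Last Friday of November 1997: 1997-11-28.

1997-09-26, 1997-10-31, 1997-11-28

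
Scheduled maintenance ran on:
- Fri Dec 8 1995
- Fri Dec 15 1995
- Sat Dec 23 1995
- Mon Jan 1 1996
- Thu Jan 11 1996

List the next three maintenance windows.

Mon Jan 22 1996, Sat Feb 3 1996, Fri Feb 16 1996

Gaps: 7, 8, 9, 10 days — each gap is 1 larger than the previous one.
Next gap: 11 days. Thu Jan 11 1996 + 11 days = Mon Jan 22 1996.
Next gap: 12 days. Mon Jan 22 1996 + 12 days = Sat Feb 3 1996.
Next gap: 13 days. Sat Feb 3 1996 + 13 days = Fri Feb 16 1996.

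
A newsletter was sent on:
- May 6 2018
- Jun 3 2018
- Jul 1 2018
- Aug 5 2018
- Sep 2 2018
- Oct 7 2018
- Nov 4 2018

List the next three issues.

Dec 2 2018, Jan 6 2019, Feb 3 2019

All dates are Sundays, 28, 28, 35, 28, 35, 28 days apart.
Specifically, the 1st Sunday of each month.
1st Sunday of December 2018: Dec 2 2018.
January 2019 — 1st Sunday is Jan 6 2019.
February 2019 — 1st Sunday is Feb 3 2019.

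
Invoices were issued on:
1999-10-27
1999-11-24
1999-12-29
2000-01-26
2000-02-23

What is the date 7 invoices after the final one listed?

2000-09-27

All Wednesdays; the gaps (28, 35, 28, 28) vary with month length.
This is the last Wednesday of each month.
Last Wednesday of March 2000: 2000-03-29.
Last Wednesday of April 2000: 2000-04-26.
May 2000 ends with Wednesday 2000-05-31.
Last Wednesday of June 2000: 2000-06-28.
Last Wednesday of July 2000: 2000-07-26.
Last Wednesday of August 2000: 2000-08-30.
Last Wednesday of September 2000: 2000-09-27.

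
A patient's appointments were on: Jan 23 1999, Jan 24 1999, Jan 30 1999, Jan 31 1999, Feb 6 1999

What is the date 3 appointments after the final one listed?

Feb 14 1999

Gaps: 1, 6, 1, 6 days — not constant, but cyclic with period 2.
The events fall on every Saturday and Sunday.
Next Sunday: Feb 7 1999.
The following Saturday is Feb 13 1999.
The following Sunday is Feb 14 1999.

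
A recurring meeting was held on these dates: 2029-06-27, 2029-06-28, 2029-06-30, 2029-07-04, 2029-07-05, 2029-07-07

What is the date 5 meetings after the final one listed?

The gap pattern 1, 2, 4, 1, 2 repeats every 3 events.
These are the Wednesdays, Thursdays and Saturdays of each week.
Next Wednesday: 2029-07-11.
Next Thursday: 2029-07-12.
Next Saturday: 2029-07-14.
The following Wednesday is 2029-07-18.
Next Thursday: 2029-07-19.

2029-07-19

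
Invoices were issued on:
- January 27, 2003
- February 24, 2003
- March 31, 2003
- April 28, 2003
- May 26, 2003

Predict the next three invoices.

These are Mondays with 28, 35, 28, 28-day gaps.
Each is the final Monday of its month — March 31, 2003 is past the 28th, so '4th Monday' doesn't fit.
June 2003 ends with Monday June 30, 2003.
July 2003 ends with Monday July 28, 2003.
August 2003 ends with Monday August 25, 2003.

June 30, 2003; July 28, 2003; August 25, 2003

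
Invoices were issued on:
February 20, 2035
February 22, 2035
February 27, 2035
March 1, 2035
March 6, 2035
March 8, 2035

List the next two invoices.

March 13, 2035; March 15, 2035

The gap pattern 2, 5, 2, 5, 2 repeats every 2 events.
These are the Tuesdays and Thursdays of each week.
The following Tuesday is March 13, 2035.
The following Thursday is March 15, 2035.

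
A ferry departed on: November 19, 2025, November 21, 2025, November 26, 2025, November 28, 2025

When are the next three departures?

Gaps: 2, 5, 2 days — not constant, but cyclic with period 2.
The events fall on every Wednesday and Friday.
Next Wednesday: December 3, 2025.
The following Friday is December 5, 2025.
Next Wednesday: December 10, 2025.

December 3, 2025; December 5, 2025; December 10, 2025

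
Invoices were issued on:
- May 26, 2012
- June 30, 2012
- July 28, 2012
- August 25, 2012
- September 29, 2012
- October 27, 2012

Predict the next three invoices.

November 24, 2012; December 29, 2012; January 26, 2013

These are Saturdays with 35, 28, 28, 35, 28-day gaps.
Each is the final Saturday of its month — June 30, 2012 is past the 28th, so '4th Saturday' doesn't fit.
Last Saturday of November 2012: November 24, 2012.
Last Saturday of December 2012: December 29, 2012.
Last Saturday of January 2013: January 26, 2013.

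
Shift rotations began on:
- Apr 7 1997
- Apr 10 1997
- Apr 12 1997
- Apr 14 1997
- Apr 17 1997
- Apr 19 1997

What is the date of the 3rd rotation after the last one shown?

Apr 26 1997

Gaps: 3, 2, 2, 3, 2 days — not constant, but cyclic with period 3.
The events fall on every Monday, Thursday and Saturday.
The following Monday is Apr 21 1997.
The following Thursday is Apr 24 1997.
The following Saturday is Apr 26 1997.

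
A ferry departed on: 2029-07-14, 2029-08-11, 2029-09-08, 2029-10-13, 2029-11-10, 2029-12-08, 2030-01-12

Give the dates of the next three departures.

2030-02-09, 2030-03-09, 2030-04-13

Gaps: 28, 28, 35, 28, 28, 35 days — a mix of 28 and 35. Every date is a Saturday.
Each is the 2nd Saturday of its month.
February 2030 — 2nd Saturday is 2030-02-09.
March 2030 — 2nd Saturday is 2030-03-09.
2nd Saturday of April 2030: 2030-04-13.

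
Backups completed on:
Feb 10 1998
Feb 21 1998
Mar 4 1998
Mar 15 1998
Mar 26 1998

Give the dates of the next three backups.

The spacing is 11, 11, 11, 11 days — always 11 days.
Mar 26 1998 + 11 days = Apr 6 1998.
Apr 6 1998 + 11 days = Apr 17 1998.
Apr 17 1998 + 11 days = Apr 28 1998.

Apr 6 1998, Apr 17 1998, Apr 28 1998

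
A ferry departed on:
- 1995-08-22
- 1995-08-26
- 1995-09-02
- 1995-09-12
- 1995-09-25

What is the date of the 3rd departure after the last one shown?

1995-11-21

Intervals are 4, 7, 10, 13 days — an arithmetic progression with common difference 3.
Next gap: 16 days. 1995-09-25 + 16 days = 1995-10-11.
Next gap: 19 days. 1995-10-11 + 19 days = 1995-10-30.
Next gap: 22 days. 1995-10-30 + 22 days = 1995-11-21.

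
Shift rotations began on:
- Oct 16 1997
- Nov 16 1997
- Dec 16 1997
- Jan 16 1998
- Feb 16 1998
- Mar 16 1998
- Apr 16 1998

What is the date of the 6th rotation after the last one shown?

Oct 16 1998

Each date is the 16th; the gaps (31, 30, 31, 31, 28, 31) track the month lengths.
The rule is the 16th of each month.
May 1998: May 16 1998.
Next: June 1998 → Jun 16 1998.
July 1998: Jul 16 1998.
Next: August 1998 → Aug 16 1998.
September 1998: Sep 16 1998.
Next: October 1998 → Oct 16 1998.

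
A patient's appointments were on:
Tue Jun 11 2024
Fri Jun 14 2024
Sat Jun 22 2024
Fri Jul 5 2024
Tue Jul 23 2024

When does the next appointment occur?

Thu Aug 15 2024

Gaps: 3, 8, 13, 18 days — each gap is 5 larger than the previous one.
Next gap: 23 days. Tue Jul 23 2024 + 23 days = Thu Aug 15 2024.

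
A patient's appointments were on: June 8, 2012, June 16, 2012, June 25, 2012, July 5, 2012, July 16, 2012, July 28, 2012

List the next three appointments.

The spacing grows by 1 each time: 8, 9, 10, 11, 12 days.
Next gap: 13 days. July 28, 2012 + 13 days = August 10, 2012.
Next gap: 14 days. August 10, 2012 + 14 days = August 24, 2012.
Next gap: 15 days. August 24, 2012 + 15 days = September 8, 2012.

August 10, 2012; August 24, 2012; September 8, 2012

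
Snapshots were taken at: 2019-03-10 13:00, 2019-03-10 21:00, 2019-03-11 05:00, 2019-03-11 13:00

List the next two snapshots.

Spacing: 8, 8, 8 h — constant 8 h.
2019-03-11 13:00 + 8 h = 2019-03-11 21:00.
2019-03-11 21:00 + 8 h = 2019-03-12 05:00.

2019-03-11 21:00, 2019-03-12 05:00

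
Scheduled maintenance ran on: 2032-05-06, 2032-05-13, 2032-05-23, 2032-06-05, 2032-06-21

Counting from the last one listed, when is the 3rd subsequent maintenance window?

2032-08-26

Gaps: 7, 10, 13, 16 days — each gap is 3 larger than the previous one.
Next gap: 19 days. 2032-06-21 + 19 days = 2032-07-10.
Next gap: 22 days. 2032-07-10 + 22 days = 2032-08-01.
Next gap: 25 days. 2032-08-01 + 25 days = 2032-08-26.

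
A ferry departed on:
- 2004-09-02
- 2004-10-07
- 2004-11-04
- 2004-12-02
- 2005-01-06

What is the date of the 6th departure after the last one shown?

Gaps: 35, 28, 28, 35 days — a mix of 28 and 35. Every date is a Thursday.
Each is the 1st Thursday of its month.
February 2005 — 1st Thursday is 2005-02-03.
1st Thursday of March 2005: 2005-03-03.
1st Thursday of April 2005: 2005-04-07.
1st Thursday of May 2005: 2005-05-05.
June 2005 — 1st Thursday is 2005-06-02.
1st Thursday of July 2005: 2005-07-07.

2005-07-07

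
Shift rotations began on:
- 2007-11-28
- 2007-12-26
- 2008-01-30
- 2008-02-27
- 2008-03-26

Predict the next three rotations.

Every date is a Wednesday; gaps 28, 35, 28, 28 days.
Each is the last Wednesday of its month (at least one falls on the 29th or later, ruling out '4th Wednesday').
Last Wednesday of April 2008: 2008-04-30.
Last Wednesday of May 2008: 2008-05-28.
Last Wednesday of June 2008: 2008-06-25.

2008-04-30, 2008-05-28, 2008-06-25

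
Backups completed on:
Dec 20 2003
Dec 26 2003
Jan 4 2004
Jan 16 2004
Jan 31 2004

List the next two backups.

Feb 18 2004, Mar 10 2004

Gaps: 6, 9, 12, 15 days — each gap is 3 larger than the previous one.
Next gap: 18 days. Jan 31 2004 + 18 days = Feb 18 2004.
Next gap: 21 days. Feb 18 2004 + 21 days = Mar 10 2004.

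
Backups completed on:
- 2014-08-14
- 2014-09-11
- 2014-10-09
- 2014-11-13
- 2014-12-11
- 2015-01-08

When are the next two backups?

2015-02-12, 2015-03-12

These are Thursdays at 28- or 35-day spacing (28, 28, 35, 28, 28).
The pattern: 2nd Thursday of the month.
February 2015 — 2nd Thursday is 2015-02-12.
March 2015 — 2nd Thursday is 2015-03-12.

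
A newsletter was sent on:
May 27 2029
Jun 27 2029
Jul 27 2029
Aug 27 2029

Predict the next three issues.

Sep 27 2029, Oct 27 2029, Nov 27 2029

Gaps: 31, 30, 31 days — not constant. Every event is on the 27th of the month.
Pattern: the 27th of each month.
September 2029: Sep 27 2029.
Next: October 2029 → Oct 27 2029.
Next: November 2029 → Nov 27 2029.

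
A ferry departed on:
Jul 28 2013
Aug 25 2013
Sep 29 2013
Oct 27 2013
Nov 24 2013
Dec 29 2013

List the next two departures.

These are Sundays with 28, 35, 28, 28, 35-day gaps.
Each is the final Sunday of its month — Sep 29 2013 is past the 28th, so '4th Sunday' doesn't fit.
Last Sunday of January 2014: Jan 26 2014.
February 2014 ends with Sunday Feb 23 2014.

Jan 26 2014, Feb 23 2014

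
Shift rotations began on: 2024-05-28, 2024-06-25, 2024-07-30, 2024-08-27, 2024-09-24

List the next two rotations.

These are Tuesdays with 28, 35, 28, 28-day gaps.
Each is the final Tuesday of its month — 2024-07-30 is past the 28th, so '4th Tuesday' doesn't fit.
Last Tuesday of October 2024: 2024-10-29.
Last Tuesday of November 2024: 2024-11-26.

2024-10-29, 2024-11-26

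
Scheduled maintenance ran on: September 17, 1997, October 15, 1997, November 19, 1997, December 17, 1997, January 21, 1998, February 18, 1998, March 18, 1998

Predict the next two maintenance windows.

These are Wednesdays at 28- or 35-day spacing (28, 35, 28, 35, 28, 28).
The pattern: 3rd Wednesday of the month.
April 1998 — 3rd Wednesday is April 15, 1998.
3rd Wednesday of May 1998: May 20, 1998.

April 15, 1998; May 20, 1998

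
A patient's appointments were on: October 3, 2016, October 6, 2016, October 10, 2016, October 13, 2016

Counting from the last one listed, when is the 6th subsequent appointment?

November 3, 2016

The gap pattern 3, 4, 3 repeats every 2 events.
These are the Mondays and Thursdays of each week.
The following Monday is October 17, 2016.
Next Thursday: October 20, 2016.
The following Monday is October 24, 2016.
Next Thursday: October 27, 2016.
The following Monday is October 31, 2016.
The following Thursday is November 3, 2016.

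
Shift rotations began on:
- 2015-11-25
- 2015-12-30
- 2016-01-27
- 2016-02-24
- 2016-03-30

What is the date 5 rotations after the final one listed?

All Wednesdays; the gaps (35, 28, 28, 35) vary with month length.
This is the last Wednesday of each month.
Last Wednesday of April 2016: 2016-04-27.
May 2016 ends with Wednesday 2016-05-25.
June 2016 ends with Wednesday 2016-06-29.
Last Wednesday of July 2016: 2016-07-27.
Last Wednesday of August 2016: 2016-08-31.

2016-08-31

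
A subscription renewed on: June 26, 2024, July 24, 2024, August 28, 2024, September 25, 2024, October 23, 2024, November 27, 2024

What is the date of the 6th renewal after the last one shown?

May 28, 2025

These are Wednesdays at 28- or 35-day spacing (28, 35, 28, 28, 35).
The pattern: 4th Wednesday of the month.
4th Wednesday of December 2024: December 25, 2024.
January 2025 — 4th Wednesday is January 22, 2025.
4th Wednesday of February 2025: February 26, 2025.
March 2025 — 4th Wednesday is March 26, 2025.
4th Wednesday of April 2025: April 23, 2025.
May 2025 — 4th Wednesday is May 28, 2025.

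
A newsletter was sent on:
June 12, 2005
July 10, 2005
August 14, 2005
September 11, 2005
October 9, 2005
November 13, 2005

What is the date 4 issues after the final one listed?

These are Sundays at 28- or 35-day spacing (28, 35, 28, 28, 35).
The pattern: 2nd Sunday of the month.
December 2005 — 2nd Sunday is December 11, 2005.
January 2006 — 2nd Sunday is January 8, 2006.
2nd Sunday of February 2006: February 12, 2006.
2nd Sunday of March 2006: March 12, 2006.

March 12, 2006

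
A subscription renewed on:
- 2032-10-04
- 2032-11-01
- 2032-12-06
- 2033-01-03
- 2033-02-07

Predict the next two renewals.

2033-03-07, 2033-04-04

These are Mondays at 28- or 35-day spacing (28, 35, 28, 35).
The pattern: 1st Monday of the month.
1st Monday of March 2033: 2033-03-07.
April 2033 — 1st Monday is 2033-04-04.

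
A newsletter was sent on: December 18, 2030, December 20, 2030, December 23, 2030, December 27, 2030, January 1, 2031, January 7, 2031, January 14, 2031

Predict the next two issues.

Gaps: 2, 3, 4, 5, 6, 7 days — each gap is 1 larger than the previous one.
Next gap: 8 days. January 14, 2031 + 8 days = January 22, 2031.
Next gap: 9 days. January 22, 2031 + 9 days = January 31, 2031.

January 22, 2031; January 31, 2031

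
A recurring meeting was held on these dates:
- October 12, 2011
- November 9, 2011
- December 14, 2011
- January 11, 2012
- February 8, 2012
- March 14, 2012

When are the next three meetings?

All dates are Wednesdays, 28, 35, 28, 28, 35 days apart.
Specifically, the 2nd Wednesday of each month.
2nd Wednesday of April 2012: April 11, 2012.
May 2012 — 2nd Wednesday is May 9, 2012.
2nd Wednesday of June 2012: June 13, 2012.

April 11, 2012; May 9, 2012; June 13, 2012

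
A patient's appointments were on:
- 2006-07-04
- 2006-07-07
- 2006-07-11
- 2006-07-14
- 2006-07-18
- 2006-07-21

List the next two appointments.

2006-07-25, 2006-07-28

The gap pattern 3, 4, 3, 4, 3 repeats every 2 events.
These are the Tuesdays and Fridays of each week.
Next Tuesday: 2006-07-25.
The following Friday is 2006-07-28.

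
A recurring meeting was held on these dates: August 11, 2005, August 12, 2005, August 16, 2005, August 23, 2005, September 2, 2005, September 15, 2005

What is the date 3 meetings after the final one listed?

Intervals are 1, 4, 7, 10, 13 days — an arithmetic progression with common difference 3.
Next gap: 16 days. September 15, 2005 + 16 days = October 1, 2005.
Next gap: 19 days. October 1, 2005 + 19 days = October 20, 2005.
Next gap: 22 days. October 20, 2005 + 22 days = November 11, 2005.

November 11, 2005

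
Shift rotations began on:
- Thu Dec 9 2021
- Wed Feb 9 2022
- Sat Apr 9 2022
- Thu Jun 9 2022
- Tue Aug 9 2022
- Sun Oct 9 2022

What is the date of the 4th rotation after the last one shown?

The day-of-month is always 9 (62, 59, 61, 61, 61 days between events).
So this recurs on the 9th of every 2 months.
December 2022: Fri Dec 9 2022.
Next: February 2023 → Thu Feb 9 2023.
Next: April 2023 → Sun Apr 9 2023.
June 2023: Fri Jun 9 2023.

Fri Jun 9 2023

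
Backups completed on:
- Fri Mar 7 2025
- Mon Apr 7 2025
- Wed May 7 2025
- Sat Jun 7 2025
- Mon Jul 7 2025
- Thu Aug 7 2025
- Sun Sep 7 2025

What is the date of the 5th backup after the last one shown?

Sat Feb 7 2026

Each date is the 7th; the gaps (31, 30, 31, 30, 31, 31) track the month lengths.
The rule is the 7th of each month.
October 2025: Tue Oct 7 2025.
November 2025: Fri Nov 7 2025.
Next: December 2025 → Sun Dec 7 2025.
January 2026: Wed Jan 7 2026.
Next: February 2026 → Sat Feb 7 2026.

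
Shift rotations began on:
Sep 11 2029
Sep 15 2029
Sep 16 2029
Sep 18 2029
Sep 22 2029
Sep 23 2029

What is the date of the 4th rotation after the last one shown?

Every event lands on a Tuesday or Saturday or Sunday (gaps cycle 4, 1, 2, 4, 1).
So the schedule is: every Tuesday, Saturday and Sunday.
The following Tuesday is Sep 25 2029.
The following Saturday is Sep 29 2029.
Next Sunday: Sep 30 2029.
Next Tuesday: Oct 2 2029.

Oct 2 2029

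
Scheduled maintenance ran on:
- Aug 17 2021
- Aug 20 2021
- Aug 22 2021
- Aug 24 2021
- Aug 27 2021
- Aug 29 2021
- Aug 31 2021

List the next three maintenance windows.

Sep 3 2021, Sep 5 2021, Sep 7 2021

Every event lands on a Tuesday or Friday or Sunday (gaps cycle 3, 2, 2, 3, 2, 2).
So the schedule is: every Tuesday, Friday and Sunday.
The following Friday is Sep 3 2021.
The following Sunday is Sep 5 2021.
The following Tuesday is Sep 7 2021.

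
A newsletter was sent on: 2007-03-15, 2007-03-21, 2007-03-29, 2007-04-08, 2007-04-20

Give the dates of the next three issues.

2007-05-04, 2007-05-20, 2007-06-07

The spacing grows by 2 each time: 6, 8, 10, 12 days.
Next gap: 14 days. 2007-04-20 + 14 days = 2007-05-04.
Next gap: 16 days. 2007-05-04 + 16 days = 2007-05-20.
Next gap: 18 days. 2007-05-20 + 18 days = 2007-06-07.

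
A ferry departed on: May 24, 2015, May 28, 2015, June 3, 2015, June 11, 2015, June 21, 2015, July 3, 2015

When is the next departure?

July 17, 2015

Gaps: 4, 6, 8, 10, 12 days — each gap is 2 larger than the previous one.
Next gap: 14 days. July 3, 2015 + 14 days = July 17, 2015.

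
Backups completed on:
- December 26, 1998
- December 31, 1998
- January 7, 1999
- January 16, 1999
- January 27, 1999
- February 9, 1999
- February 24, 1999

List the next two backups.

March 13, 1999; April 1, 1999

The spacing grows by 2 each time: 5, 7, 9, 11, 13, 15 days.
Next gap: 17 days. February 24, 1999 + 17 days = March 13, 1999.
Next gap: 19 days. March 13, 1999 + 19 days = April 1, 1999.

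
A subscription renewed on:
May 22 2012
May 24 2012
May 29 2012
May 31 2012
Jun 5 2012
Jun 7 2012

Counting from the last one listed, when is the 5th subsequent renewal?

Jun 26 2012

Gaps: 2, 5, 2, 5, 2 days — not constant, but cyclic with period 2.
The events fall on every Tuesday and Thursday.
Next Tuesday: Jun 12 2012.
Next Thursday: Jun 14 2012.
Next Tuesday: Jun 19 2012.
Next Thursday: Jun 21 2012.
The following Tuesday is Jun 26 2012.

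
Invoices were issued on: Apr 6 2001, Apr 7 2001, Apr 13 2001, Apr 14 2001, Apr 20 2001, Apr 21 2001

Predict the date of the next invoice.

Apr 27 2001

The gap pattern 1, 6, 1, 6, 1 repeats every 2 events.
These are the Fridays and Saturdays of each week.
Next Friday: Apr 27 2001.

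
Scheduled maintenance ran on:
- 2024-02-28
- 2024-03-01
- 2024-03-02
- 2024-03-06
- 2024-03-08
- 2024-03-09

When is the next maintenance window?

2024-03-13

Every event lands on a Wednesday or Friday or Saturday (gaps cycle 2, 1, 4, 2, 1).
So the schedule is: every Wednesday, Friday and Saturday.
The following Wednesday is 2024-03-13.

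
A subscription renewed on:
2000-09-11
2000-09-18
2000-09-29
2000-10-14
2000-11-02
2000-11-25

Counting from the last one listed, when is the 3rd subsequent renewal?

The spacing grows by 4 each time: 7, 11, 15, 19, 23 days.
Next gap: 27 days. 2000-11-25 + 27 days = 2000-12-22.
Next gap: 31 days. 2000-12-22 + 31 days = 2001-01-22.
Next gap: 35 days. 2001-01-22 + 35 days = 2001-02-26.

2001-02-26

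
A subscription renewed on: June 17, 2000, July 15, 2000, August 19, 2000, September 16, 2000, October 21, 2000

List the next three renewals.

November 18, 2000; December 16, 2000; January 20, 2001

All dates are Saturdays, 28, 35, 28, 35 days apart.
Specifically, the 3rd Saturday of each month.
November 2000 — 3rd Saturday is November 18, 2000.
3rd Saturday of December 2000: December 16, 2000.
January 2001 — 3rd Saturday is January 20, 2001.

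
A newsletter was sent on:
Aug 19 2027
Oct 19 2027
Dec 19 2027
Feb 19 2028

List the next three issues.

Apr 19 2028, Jun 19 2028, Aug 19 2028

Gaps: 61, 61, 62 days — not constant. Every event is on the 19th of the month.
Pattern: the 19th of every 2 months.
April 2028: Apr 19 2028.
Next: June 2028 → Jun 19 2028.
Next: August 2028 → Aug 19 2028.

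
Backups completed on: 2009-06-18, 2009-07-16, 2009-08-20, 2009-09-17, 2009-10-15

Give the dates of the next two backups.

Gaps: 28, 35, 28, 28 days — a mix of 28 and 35. Every date is a Thursday.
Each is the 3rd Thursday of its month.
3rd Thursday of November 2009: 2009-11-19.
3rd Thursday of December 2009: 2009-12-17.

2009-11-19, 2009-12-17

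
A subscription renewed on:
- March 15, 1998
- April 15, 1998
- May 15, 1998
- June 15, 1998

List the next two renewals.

The day-of-month is always 15 (31, 30, 31 days between events).
So this recurs on the 15th of each month.
July 1998: July 15, 1998.
August 1998: August 15, 1998.

July 15, 1998; August 15, 1998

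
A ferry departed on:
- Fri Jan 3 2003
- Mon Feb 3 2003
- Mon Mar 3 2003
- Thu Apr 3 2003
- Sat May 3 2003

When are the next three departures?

Each date is the 3rd; the gaps (31, 28, 31, 30) track the month lengths.
The rule is the 3rd of each month.
June 2003: Tue Jun 3 2003.
Next: July 2003 → Thu Jul 3 2003.
Next: August 2003 → Sun Aug 3 2003.

Tue Jun 3 2003, Thu Jul 3 2003, Sun Aug 3 2003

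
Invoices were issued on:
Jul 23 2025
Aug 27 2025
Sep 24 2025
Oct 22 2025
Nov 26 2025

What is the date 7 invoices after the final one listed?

Gaps: 35, 28, 28, 35 days — a mix of 28 and 35. Every date is a Wednesday.
Each is the 4th Wednesday of its month.
December 2025 — 4th Wednesday is Dec 24 2025.
January 2026 — 4th Wednesday is Jan 28 2026.
February 2026 — 4th Wednesday is Feb 25 2026.
March 2026 — 4th Wednesday is Mar 25 2026.
April 2026 — 4th Wednesday is Apr 22 2026.
May 2026 — 4th Wednesday is May 27 2026.
June 2026 — 4th Wednesday is Jun 24 2026.

Jun 24 2026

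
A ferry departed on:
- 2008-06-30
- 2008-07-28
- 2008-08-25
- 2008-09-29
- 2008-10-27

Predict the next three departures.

These are Mondays with 28, 28, 35, 28-day gaps.
Each is the final Monday of its month — 2008-06-30 is past the 28th, so '4th Monday' doesn't fit.
Last Monday of November 2008: 2008-11-24.
December 2008 ends with Monday 2008-12-29.
January 2009 ends with Monday 2009-01-26.

2008-11-24, 2008-12-29, 2009-01-26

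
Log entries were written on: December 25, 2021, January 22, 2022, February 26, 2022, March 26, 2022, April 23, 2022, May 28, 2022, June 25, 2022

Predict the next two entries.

July 23, 2022; August 27, 2022

Gaps: 28, 35, 28, 28, 35, 28 days — a mix of 28 and 35. Every date is a Saturday.
Each is the 4th Saturday of its month.
July 2022 — 4th Saturday is July 23, 2022.
August 2022 — 4th Saturday is August 27, 2022.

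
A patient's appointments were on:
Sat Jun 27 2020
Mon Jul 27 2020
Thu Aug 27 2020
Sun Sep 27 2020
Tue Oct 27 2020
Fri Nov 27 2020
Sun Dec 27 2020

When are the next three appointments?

Wed Jan 27 2021, Sat Feb 27 2021, Sat Mar 27 2021

Gaps: 30, 31, 31, 30, 31, 30 days — not constant. Every event is on the 27th of the month.
Pattern: the 27th of each month.
Next: January 2021 → Wed Jan 27 2021.
Next: February 2021 → Sat Feb 27 2021.
Next: March 2021 → Sat Mar 27 2021.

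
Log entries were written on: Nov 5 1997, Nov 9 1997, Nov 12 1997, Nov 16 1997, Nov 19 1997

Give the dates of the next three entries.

Every event lands on a Wednesday or Sunday (gaps cycle 4, 3, 4, 3).
So the schedule is: every Wednesday and Sunday.
Next Sunday: Nov 23 1997.
The following Wednesday is Nov 26 1997.
The following Sunday is Nov 30 1997.

Nov 23 1997, Nov 26 1997, Nov 30 1997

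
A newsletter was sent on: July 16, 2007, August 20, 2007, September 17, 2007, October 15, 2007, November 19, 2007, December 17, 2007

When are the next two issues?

January 21, 2008; February 18, 2008

All dates are Mondays, 35, 28, 28, 35, 28 days apart.
Specifically, the 3rd Monday of each month.
3rd Monday of January 2008: January 21, 2008.
February 2008 — 3rd Monday is February 18, 2008.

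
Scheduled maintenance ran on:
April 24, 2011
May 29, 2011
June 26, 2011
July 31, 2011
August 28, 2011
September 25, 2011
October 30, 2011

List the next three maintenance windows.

All Sundays; the gaps (35, 28, 35, 28, 28, 35) vary with month length.
This is the last Sunday of each month.
Last Sunday of November 2011: November 27, 2011.
Last Sunday of December 2011: December 25, 2011.
January 2012 ends with Sunday January 29, 2012.

November 27, 2011; December 25, 2011; January 29, 2012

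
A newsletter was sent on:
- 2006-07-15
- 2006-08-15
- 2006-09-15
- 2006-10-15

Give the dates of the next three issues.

The day-of-month is always 15 (31, 31, 30 days between events).
So this recurs on the 15th of each month.
November 2006: 2006-11-15.
December 2006: 2006-12-15.
January 2007: 2007-01-15.

2006-11-15, 2006-12-15, 2007-01-15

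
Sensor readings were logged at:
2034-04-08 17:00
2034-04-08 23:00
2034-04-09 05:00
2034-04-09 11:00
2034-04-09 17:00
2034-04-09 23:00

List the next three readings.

2034-04-10 05:00, 2034-04-10 11:00, 2034-04-10 17:00

Gaps: 6, 6, 6, 6, 6 hours — each event is 6 hours after the previous one.
2034-04-09 23:00 + 6 h = 2034-04-10 05:00.
2034-04-10 05:00 + 6 h = 2034-04-10 11:00.
2034-04-10 11:00 + 6 h = 2034-04-10 17:00.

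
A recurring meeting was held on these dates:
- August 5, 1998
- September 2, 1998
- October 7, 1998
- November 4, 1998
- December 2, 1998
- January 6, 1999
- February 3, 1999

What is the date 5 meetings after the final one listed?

Gaps: 28, 35, 28, 28, 35, 28 days — a mix of 28 and 35. Every date is a Wednesday.
Each is the 1st Wednesday of its month.
1st Wednesday of March 1999: March 3, 1999.
1st Wednesday of April 1999: April 7, 1999.
May 1999 — 1st Wednesday is May 5, 1999.
June 1999 — 1st Wednesday is June 2, 1999.
1st Wednesday of July 1999: July 7, 1999.

July 7, 1999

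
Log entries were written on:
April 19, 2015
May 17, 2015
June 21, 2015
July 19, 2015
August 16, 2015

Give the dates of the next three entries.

September 20, 2015; October 18, 2015; November 15, 2015

Gaps: 28, 35, 28, 28 days — a mix of 28 and 35. Every date is a Sunday.
Each is the 3rd Sunday of its month.
September 2015 — 3rd Sunday is September 20, 2015.
October 2015 — 3rd Sunday is October 18, 2015.
3rd Sunday of November 2015: November 15, 2015.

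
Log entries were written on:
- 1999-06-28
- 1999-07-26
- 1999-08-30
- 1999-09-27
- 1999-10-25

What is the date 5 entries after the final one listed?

2000-03-27

Every date is a Monday; gaps 28, 35, 28, 28 days.
Each is the last Monday of its month (at least one falls on the 29th or later, ruling out '4th Monday').
Last Monday of November 1999: 1999-11-29.
Last Monday of December 1999: 1999-12-27.
January 2000 ends with Monday 2000-01-31.
Last Monday of February 2000: 2000-02-28.
March 2000 ends with Monday 2000-03-27.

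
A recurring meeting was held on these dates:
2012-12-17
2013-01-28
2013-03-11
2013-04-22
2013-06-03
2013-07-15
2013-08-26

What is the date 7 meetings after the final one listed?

The spacing is 42, 42, 42, 42, 42, 42 days — always 42 days.
2013-08-26 + 42 days = 2013-10-07.
2013-10-07 + 42 days = 2013-11-18.
2013-11-18 + 42 days = 2013-12-30.
2013-12-30 + 42 days = 2014-02-10.
2014-02-10 + 42 days = 2014-03-24.
2014-03-24 + 42 days = 2014-05-05.
2014-05-05 + 42 days = 2014-06-16.

2014-06-16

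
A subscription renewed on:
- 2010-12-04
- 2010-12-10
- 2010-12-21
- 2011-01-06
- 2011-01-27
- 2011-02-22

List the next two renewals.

The spacing grows by 5 each time: 6, 11, 16, 21, 26 days.
Next gap: 31 days. 2011-02-22 + 31 days = 2011-03-25.
Next gap: 36 days. 2011-03-25 + 36 days = 2011-04-30.

2011-03-25, 2011-04-30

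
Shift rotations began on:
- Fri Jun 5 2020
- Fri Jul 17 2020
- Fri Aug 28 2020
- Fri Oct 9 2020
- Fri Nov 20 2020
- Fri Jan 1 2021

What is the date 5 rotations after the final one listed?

Fri Jul 30 2021

The spacing is 42, 42, 42, 42, 42 days — always 42 days.
Fri Jan 1 2021 + 42 days = Fri Feb 12 2021.
Fri Feb 12 2021 + 42 days = Fri Mar 26 2021.
Fri Mar 26 2021 + 42 days = Fri May 7 2021.
Fri May 7 2021 + 42 days = Fri Jun 18 2021.
Fri Jun 18 2021 + 42 days = Fri Jul 30 2021.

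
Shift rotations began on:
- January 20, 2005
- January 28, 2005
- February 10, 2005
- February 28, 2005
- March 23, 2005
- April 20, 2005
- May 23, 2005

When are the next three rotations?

June 30, 2005; August 12, 2005; September 29, 2005

Intervals are 8, 13, 18, 23, 28, 33 days — an arithmetic progression with common difference 5.
Next gap: 38 days. May 23, 2005 + 38 days = June 30, 2005.
Next gap: 43 days. June 30, 2005 + 43 days = August 12, 2005.
Next gap: 48 days. August 12, 2005 + 48 days = September 29, 2005.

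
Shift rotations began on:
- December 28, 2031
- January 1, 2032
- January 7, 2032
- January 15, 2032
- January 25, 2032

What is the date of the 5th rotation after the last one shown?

April 14, 2032

Gaps: 4, 6, 8, 10 days — each gap is 2 larger than the previous one.
Next gap: 12 days. January 25, 2032 + 12 days = February 6, 2032.
Next gap: 14 days. February 6, 2032 + 14 days = February 20, 2032.
Next gap: 16 days. February 20, 2032 + 16 days = March 7, 2032.
Next gap: 18 days. March 7, 2032 + 18 days = March 25, 2032.
Next gap: 20 days. March 25, 2032 + 20 days = April 14, 2032.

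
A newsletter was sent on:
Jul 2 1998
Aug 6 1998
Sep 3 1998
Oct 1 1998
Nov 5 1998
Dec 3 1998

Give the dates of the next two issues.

Jan 7 1999, Feb 4 1999

Gaps: 35, 28, 28, 35, 28 days — a mix of 28 and 35. Every date is a Thursday.
Each is the 1st Thursday of its month.
January 1999 — 1st Thursday is Jan 7 1999.
1st Thursday of February 1999: Feb 4 1999.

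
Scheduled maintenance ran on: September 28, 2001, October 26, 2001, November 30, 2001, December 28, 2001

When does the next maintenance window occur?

Every date is a Friday; gaps 28, 35, 28 days.
Each is the last Friday of its month (at least one falls on the 29th or later, ruling out '4th Friday').
January 2002 ends with Friday January 25, 2002.

January 25, 2002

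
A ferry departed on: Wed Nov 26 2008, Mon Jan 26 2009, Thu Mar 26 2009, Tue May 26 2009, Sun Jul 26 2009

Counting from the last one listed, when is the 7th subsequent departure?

Sun Sep 26 2010

Gaps: 61, 59, 61, 61 days — not constant. Every event is on the 26th of the month.
Pattern: the 26th of every 2 months.
September 2009: Sat Sep 26 2009.
Next: November 2009 → Thu Nov 26 2009.
January 2010: Tue Jan 26 2010.
March 2010: Fri Mar 26 2010.
May 2010: Wed May 26 2010.
July 2010: Mon Jul 26 2010.
September 2010: Sun Sep 26 2010.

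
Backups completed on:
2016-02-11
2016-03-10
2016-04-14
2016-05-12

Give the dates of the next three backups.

Gaps: 28, 35, 28 days — a mix of 28 and 35. Every date is a Thursday.
Each is the 2nd Thursday of its month.
2nd Thursday of June 2016: 2016-06-09.
July 2016 — 2nd Thursday is 2016-07-14.
2nd Thursday of August 2016: 2016-08-11.

2016-06-09, 2016-07-14, 2016-08-11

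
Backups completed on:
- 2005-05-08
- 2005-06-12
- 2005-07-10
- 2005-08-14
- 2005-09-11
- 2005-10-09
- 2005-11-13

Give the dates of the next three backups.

These are Sundays at 28- or 35-day spacing (35, 28, 35, 28, 28, 35).
The pattern: 2nd Sunday of the month.
2nd Sunday of December 2005: 2005-12-11.
January 2006 — 2nd Sunday is 2006-01-08.
2nd Sunday of February 2006: 2006-02-12.

2005-12-11, 2006-01-08, 2006-02-12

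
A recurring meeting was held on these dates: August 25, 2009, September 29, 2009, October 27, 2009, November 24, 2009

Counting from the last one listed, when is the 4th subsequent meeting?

March 30, 2010

Every date is a Tuesday; gaps 35, 28, 28 days.
Each is the last Tuesday of its month (at least one falls on the 29th or later, ruling out '4th Tuesday').
Last Tuesday of December 2009: December 29, 2009.
January 2010 ends with Tuesday January 26, 2010.
Last Tuesday of February 2010: February 23, 2010.
March 2010 ends with Tuesday March 30, 2010.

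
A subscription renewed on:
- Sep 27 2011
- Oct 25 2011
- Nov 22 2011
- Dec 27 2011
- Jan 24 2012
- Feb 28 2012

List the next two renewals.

Mar 27 2012, Apr 24 2012

All dates are Tuesdays, 28, 28, 35, 28, 35 days apart.
Specifically, the 4th Tuesday of each month.
4th Tuesday of March 2012: Mar 27 2012.
4th Tuesday of April 2012: Apr 24 2012.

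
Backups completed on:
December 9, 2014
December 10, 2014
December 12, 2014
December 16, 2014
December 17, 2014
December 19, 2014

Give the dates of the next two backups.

The gap pattern 1, 2, 4, 1, 2 repeats every 3 events.
These are the Tuesdays, Wednesdays and Fridays of each week.
Next Tuesday: December 23, 2014.
The following Wednesday is December 24, 2014.

December 23, 2014; December 24, 2014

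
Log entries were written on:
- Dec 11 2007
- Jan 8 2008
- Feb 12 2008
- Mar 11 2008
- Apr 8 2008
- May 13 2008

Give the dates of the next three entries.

These are Tuesdays at 28- or 35-day spacing (28, 35, 28, 28, 35).
The pattern: 2nd Tuesday of the month.
June 2008 — 2nd Tuesday is Jun 10 2008.
2nd Tuesday of July 2008: Jul 8 2008.
August 2008 — 2nd Tuesday is Aug 12 2008.

Jun 10 2008, Jul 8 2008, Aug 12 2008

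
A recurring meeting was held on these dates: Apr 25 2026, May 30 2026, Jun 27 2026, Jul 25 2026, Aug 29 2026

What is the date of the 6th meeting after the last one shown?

These are Saturdays with 35, 28, 28, 35-day gaps.
Each is the final Saturday of its month — May 30 2026 is past the 28th, so '4th Saturday' doesn't fit.
September 2026 ends with Saturday Sep 26 2026.
Last Saturday of October 2026: Oct 31 2026.
Last Saturday of November 2026: Nov 28 2026.
Last Saturday of December 2026: Dec 26 2026.
January 2027 ends with Saturday Jan 30 2027.
Last Saturday of February 2027: Feb 27 2027.

Feb 27 2027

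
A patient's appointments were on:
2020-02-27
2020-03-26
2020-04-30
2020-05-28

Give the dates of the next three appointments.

2020-06-25, 2020-07-30, 2020-08-27

These are Thursdays with 28, 35, 28-day gaps.
Each is the final Thursday of its month — 2020-04-30 is past the 28th, so '4th Thursday' doesn't fit.
June 2020 ends with Thursday 2020-06-25.
July 2020 ends with Thursday 2020-07-30.
Last Thursday of August 2020: 2020-08-27.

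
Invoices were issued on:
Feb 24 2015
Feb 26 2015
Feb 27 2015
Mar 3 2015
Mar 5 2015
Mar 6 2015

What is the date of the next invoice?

The gap pattern 2, 1, 4, 2, 1 repeats every 3 events.
These are the Tuesdays, Thursdays and Fridays of each week.
The following Tuesday is Mar 10 2015.

Mar 10 2015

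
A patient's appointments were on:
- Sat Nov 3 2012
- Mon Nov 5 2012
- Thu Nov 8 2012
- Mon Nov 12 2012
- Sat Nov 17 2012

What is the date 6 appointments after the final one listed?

Intervals are 2, 3, 4, 5 days — an arithmetic progression with common difference 1.
Next gap: 6 days. Sat Nov 17 2012 + 6 days = Fri Nov 23 2012.
Next gap: 7 days. Fri Nov 23 2012 + 7 days = Fri Nov 30 2012.
Next gap: 8 days. Fri Nov 30 2012 + 8 days = Sat Dec 8 2012.
Next gap: 9 days. Sat Dec 8 2012 + 9 days = Mon Dec 17 2012.
Next gap: 10 days. Mon Dec 17 2012 + 10 days = Thu Dec 27 2012.
Next gap: 11 days. Thu Dec 27 2012 + 11 days = Mon Jan 7 2013.

Mon Jan 7 2013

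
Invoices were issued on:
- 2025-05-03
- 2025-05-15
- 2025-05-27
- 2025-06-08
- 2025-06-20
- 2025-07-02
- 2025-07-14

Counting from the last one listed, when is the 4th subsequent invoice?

Every event comes 12 days after the last (12, 12, 12, 12, 12, 12).
2025-07-14 + 12 days = 2025-07-26.
2025-07-26 + 12 days = 2025-08-07.
2025-08-07 + 12 days = 2025-08-19.
2025-08-19 + 12 days = 2025-08-31.

2025-08-31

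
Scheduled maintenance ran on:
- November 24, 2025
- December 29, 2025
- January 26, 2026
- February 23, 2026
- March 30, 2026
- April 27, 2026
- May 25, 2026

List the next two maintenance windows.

Every date is a Monday; gaps 35, 28, 28, 35, 28, 28 days.
Each is the last Monday of its month (at least one falls on the 29th or later, ruling out '4th Monday').
June 2026 ends with Monday June 29, 2026.
July 2026 ends with Monday July 27, 2026.

June 29, 2026; July 27, 2026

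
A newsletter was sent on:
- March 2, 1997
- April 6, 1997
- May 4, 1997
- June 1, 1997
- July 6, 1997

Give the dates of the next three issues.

August 3, 1997; September 7, 1997; October 5, 1997

Gaps: 35, 28, 28, 35 days — a mix of 28 and 35. Every date is a Sunday.
Each is the 1st Sunday of its month.
1st Sunday of August 1997: August 3, 1997.
1st Sunday of September 1997: September 7, 1997.
1st Sunday of October 1997: October 5, 1997.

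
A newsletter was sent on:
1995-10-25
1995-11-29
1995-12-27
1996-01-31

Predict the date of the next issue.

1996-02-28

These are Wednesdays with 35, 28, 35-day gaps.
Each is the final Wednesday of its month — 1995-11-29 is past the 28th, so '4th Wednesday' doesn't fit.
Last Wednesday of February 1996: 1996-02-28.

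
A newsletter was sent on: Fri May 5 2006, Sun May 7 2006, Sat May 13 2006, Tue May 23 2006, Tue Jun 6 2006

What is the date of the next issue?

The spacing grows by 4 each time: 2, 6, 10, 14 days.
Next gap: 18 days. Tue Jun 6 2006 + 18 days = Sat Jun 24 2006.

Sat Jun 24 2006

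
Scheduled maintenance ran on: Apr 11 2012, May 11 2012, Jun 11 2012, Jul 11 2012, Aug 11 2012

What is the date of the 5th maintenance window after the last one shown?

Jan 11 2013

Gaps: 30, 31, 30, 31 days — not constant. Every event is on the 11th of the month.
Pattern: the 11th of each month.
Next: September 2012 → Sep 11 2012.
Next: October 2012 → Oct 11 2012.
Next: November 2012 → Nov 11 2012.
December 2012: Dec 11 2012.
January 2013: Jan 11 2013.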